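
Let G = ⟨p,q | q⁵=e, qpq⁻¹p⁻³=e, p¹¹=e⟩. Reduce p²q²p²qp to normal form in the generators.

Multiply left to right, reducing at each step:
  (p²) · q² = p²q²
  (p²q²) · p² = p⁹q²
  (p⁹q²) · q = p⁹q³
  (p⁹q³) · p = p³q³

Answer: p³q³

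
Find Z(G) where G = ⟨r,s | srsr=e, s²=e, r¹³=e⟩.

An element z ∈ Z(G) iff z commutes with every generator.
For example e is central: e·r = r = r·e; e·s = s = s·e.
Whereas r ∉ Z(G) since r·s = rs ≠ r¹²s = s·r.
Checking each of the 26 elements this way gives Z(G) = {e}, of order 1.

Answer: {e}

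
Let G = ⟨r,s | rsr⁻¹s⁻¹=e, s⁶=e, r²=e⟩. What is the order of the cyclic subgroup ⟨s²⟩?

|⟨s²⟩| equals the order of s². Compute successive powers until reaching e:
  (s²)¹ = s², (s²)² = s⁴, (s²)³ = e.
The smallest positive k with (s²)ᵏ = e is 3, so |⟨s²⟩| = 3.

Answer: 3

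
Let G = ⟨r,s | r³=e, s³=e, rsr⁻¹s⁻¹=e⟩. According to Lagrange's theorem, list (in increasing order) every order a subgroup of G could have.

|G| = 9 = 3². By Lagrange's theorem the order of any subgroup divides 9; the divisors of 9 are 1, 3, 9.

Answer: 1, 3, 9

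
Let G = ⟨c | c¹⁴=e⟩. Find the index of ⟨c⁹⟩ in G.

First find ord(c⁹) by computing successive powers:
  (c⁹)¹ = c⁹, (c⁹)² = c⁴, (c⁹)³ = c¹³, (c⁹)⁴ = c⁸, (c⁹)⁵ = c³, (c⁹)⁶ = c¹², (c⁹)⁷ = c⁷, (c⁹)⁸ = c², (c⁹)⁹ = c¹¹, (c⁹)¹⁰ = c⁶, (c⁹)¹¹ = c, (c⁹)¹² = c¹⁰, (c⁹)¹³ = c⁵, (c⁹)¹⁴ = e.
So |⟨c⁹⟩| = ord(c⁹) = 14. With |G| = 14, by Lagrange [G : ⟨c⁹⟩] = 14/14 = 1.

Answer: 1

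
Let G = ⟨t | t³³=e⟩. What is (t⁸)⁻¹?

The order of (t⁸) is 33 (smallest k with (t⁸)ᵏ = e), so (t⁸)⁻¹ = (t⁸)³² = t²⁵.
Check: (t⁸) · (t²⁵) → (t⁸) · t²⁵ = e, giving e as required.

Answer: t²⁵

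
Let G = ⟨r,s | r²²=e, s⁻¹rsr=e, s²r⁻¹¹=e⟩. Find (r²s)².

Compute successive powers of (r²s), reducing at each step:
  (r²s)²: (r²s) · r² = s;   s · s = r¹¹

Answer: r¹¹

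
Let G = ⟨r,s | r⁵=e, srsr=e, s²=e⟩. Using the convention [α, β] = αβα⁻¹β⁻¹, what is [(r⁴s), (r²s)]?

[(r⁴s), (r²s)] = (r⁴s)·(r²s)·(r⁴s)⁻¹·(r²s)⁻¹.
  (r⁴s) · (r²s) = r²
  (r²) · (r⁴s) = rs
  (rs) · (r²s) = r⁴

Answer: r⁴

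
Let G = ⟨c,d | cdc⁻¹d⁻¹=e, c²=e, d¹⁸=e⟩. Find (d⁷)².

Compute successive powers of (d⁷), reducing at each step:
  (d⁷)²: (d⁷) · d⁷ = d¹⁴

Answer: d¹⁴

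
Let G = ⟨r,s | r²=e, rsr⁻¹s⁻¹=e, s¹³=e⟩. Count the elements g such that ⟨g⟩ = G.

G is cyclic of order 26. An element generates G iff its order is 26, and a cyclic group of order 26 has exactly φ(26) = 12 such elements.

Answer: 12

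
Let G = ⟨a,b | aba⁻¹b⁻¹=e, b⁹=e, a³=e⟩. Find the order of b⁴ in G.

Compute successive powers until reaching e:
  (b⁴)¹ = b⁴, (b⁴)² = b⁸, (b⁴)³ = b³, (b⁴)⁴ = b⁷, (b⁴)⁵ = b², (b⁴)⁶ = b⁶, (b⁴)⁷ = b, (b⁴)⁸ = b⁵, (b⁴)⁹ = e.
The smallest positive k with (b⁴)ᵏ = e is 9.

Answer: 9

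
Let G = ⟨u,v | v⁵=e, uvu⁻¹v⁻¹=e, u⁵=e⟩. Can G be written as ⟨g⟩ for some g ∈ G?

|G| = 25, but the maximum element order in G is 5 < 25. No single element generates all of G, so G is not cyclic.

Answer: No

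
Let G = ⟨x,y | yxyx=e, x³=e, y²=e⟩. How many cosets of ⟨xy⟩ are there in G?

First find ord(xy) by computing successive powers:
  (xy)¹ = xy, (xy)² = e.
So |⟨xy⟩| = ord(xy) = 2. With |G| = 6, by Lagrange [G : ⟨xy⟩] = 6/2 = 3.

Answer: 3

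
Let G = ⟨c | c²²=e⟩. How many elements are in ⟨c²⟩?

|⟨c²⟩| equals the order of c². Compute successive powers until reaching e:
  (c²)¹ = c², (c²)² = c⁴, (c²)³ = c⁶, (c²)⁴ = c⁸, (c²)⁵ = c¹⁰, (c²)⁶ = c¹², (c²)⁷ = c¹⁴, (c²)⁸ = c¹⁶, (c²)⁹ = c¹⁸, (c²)¹⁰ = c²⁰, (c²)¹¹ = e.
The smallest positive k with (c²)ᵏ = e is 11, so |⟨c²⟩| = 11.

Answer: 11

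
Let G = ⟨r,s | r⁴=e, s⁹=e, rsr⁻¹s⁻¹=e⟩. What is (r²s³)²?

Compute successive powers of (r²s³), reducing at each step:
  (r²s³)²: (r²s³) · r² = s³;   (s³) · s³ = s⁶

Answer: s⁶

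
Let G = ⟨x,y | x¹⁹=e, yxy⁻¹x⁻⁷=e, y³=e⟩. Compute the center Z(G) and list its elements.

An element z ∈ Z(G) iff z commutes with every generator.
For example e is central: e·x = x = x·e; e·y = y = y·e.
Whereas x ∉ Z(G) since x·y = xy ≠ x⁷y = y·x.
Checking each of the 57 elements this way gives Z(G) = {e}, of order 1.

Answer: {e}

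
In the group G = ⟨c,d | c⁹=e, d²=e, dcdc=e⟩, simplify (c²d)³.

Compute successive powers of (c²d), reducing at each step:
  (c²d)²: (c²d) · c² = d;   d · d = e
  (c²d)³: e · c² = c²;   (c²) · d = c²d

Answer: c²d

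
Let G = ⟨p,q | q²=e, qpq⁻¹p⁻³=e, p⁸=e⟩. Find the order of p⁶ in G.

Compute successive powers until reaching e:
  (p⁶)¹ = p⁶, (p⁶)² = p⁴, (p⁶)³ = p², (p⁶)⁴ = e.
The smallest positive k with (p⁶)ᵏ = e is 4.

Answer: 4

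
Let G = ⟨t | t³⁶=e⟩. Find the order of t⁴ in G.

Compute successive powers until reaching e:
  (t⁴)¹ = t⁴, (t⁴)² = t⁸, (t⁴)³ = t¹², (t⁴)⁴ = t¹⁶, (t⁴)⁵ = t²⁰, (t⁴)⁶ = t²⁴, (t⁴)⁷ = t²⁸, (t⁴)⁸ = t³², (t⁴)⁹ = e.
The smallest positive k with (t⁴)ᵏ = e is 9.

Answer: 9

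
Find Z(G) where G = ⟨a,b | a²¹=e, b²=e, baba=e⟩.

An element z ∈ Z(G) iff z commutes with every generator.
For example e is central: e·a = a = a·e; e·b = b = b·e.
Whereas a ∉ Z(G) since a·b = ab ≠ a²⁰b = b·a.
Checking each of the 42 elements this way gives Z(G) = {e}, of order 1.

Answer: {e}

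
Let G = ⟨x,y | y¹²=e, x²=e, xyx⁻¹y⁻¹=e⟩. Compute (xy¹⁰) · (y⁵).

Compute (xy¹⁰) · (y⁵) by multiplying left to right and reducing via the relations at each step:
  (xy¹⁰) · y⁵ = xy³

Answer: xy³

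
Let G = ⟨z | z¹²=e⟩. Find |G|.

G is generated by a single element, so G is cyclic. The relator gives z¹² = e and no smaller power is forced to be e, so the 12 powers {e, z, z², z³, z⁴, z⁵, z⁶, z⁷, z⁸, z⁹, z¹¹, z¹⁰} are distinct. Hence |G| = 12.

Answer: 12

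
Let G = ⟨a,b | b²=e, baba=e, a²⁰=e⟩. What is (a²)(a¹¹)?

Compute (a²) · (a¹¹) by multiplying left to right and reducing via the relations at each step:
  (a²) · a¹¹ = a¹³

Answer: a¹³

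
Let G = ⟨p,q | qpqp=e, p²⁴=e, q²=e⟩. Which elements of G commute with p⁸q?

⟨p⁸q⟩ ⊆ C_G(p⁸q) since powers of p⁸q commute with p⁸q; so |C_G(p⁸q)| ≥ |⟨p⁸q⟩| = 2.
By orbit–stabilizer, |C_G(p⁸q)| = |G| / |conj. class of p⁸q| = 48 / 12 = 4.
The 4 elements commuting with p⁸q are {e, p¹², p⁸q, p²⁰q}.

Answer: {e, p¹², p⁸q, p²⁰q}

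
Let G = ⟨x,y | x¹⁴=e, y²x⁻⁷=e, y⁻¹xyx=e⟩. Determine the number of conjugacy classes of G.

The conjugacy classes (representative and size) are:
  [e] (size 1), [x¹³] (size 2), [x¹²] (size 2), [x¹¹] (size 2), [x⁴] (size 2), [x⁵] (size 2), [x⁸] (size 2), [x⁷] (size 1), [x⁵y⁻¹] (size 7), [x⁵y] (size 7).
Class equation: 1 + 2 + 2 + 2 + 2 + 2 + 2 + 1 + 7 + 7 = 28 = |G|. So G has 10 conjugacy classes.

Answer: 10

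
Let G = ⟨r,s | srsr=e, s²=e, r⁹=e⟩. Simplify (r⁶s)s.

Compute (r⁶s) · s by multiplying left to right and reducing via the relations at each step:
  (r⁶s) · s = r⁶

Answer: r⁶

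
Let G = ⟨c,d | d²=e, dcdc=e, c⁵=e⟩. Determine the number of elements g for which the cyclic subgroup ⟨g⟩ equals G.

⟨g⟩ = G would require ord(g) = |G| = 10, but the maximum element order in G is 5 < 10. So G is not cyclic and no single element generates it: the count is 0.

Answer: 0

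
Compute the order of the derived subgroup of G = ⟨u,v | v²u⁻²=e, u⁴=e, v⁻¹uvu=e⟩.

G' = [G, G] is generated by all commutators. The generator-pair commutators are: [u, v] = u².
The subgroup they normally generate is {e, u²}, of order 2.
Check: |G/G'| = 8/2 = 4 is the order of the abelianisation.

Answer: 2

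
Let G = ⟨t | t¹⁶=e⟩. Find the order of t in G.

Compute successive powers until reaching e:
  t¹ = t, t² = t², t³ = t³, t⁴ = t⁴, t⁵ = t⁵, t⁶ = t⁶, t⁷ = t⁷, t⁸ = t⁸, t⁹ = t⁹, t¹⁰ = t¹⁰, t¹¹ = t¹¹, t¹² = t¹², t¹³ = t¹³, t¹⁴ = t¹⁴, t¹⁵ = t¹⁵, t¹⁶ = e.
The smallest positive k with tᵏ = e is 16.

Answer: 16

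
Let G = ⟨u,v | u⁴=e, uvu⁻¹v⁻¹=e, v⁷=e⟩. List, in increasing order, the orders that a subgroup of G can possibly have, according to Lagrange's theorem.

|G| = 28 = 2² · 7. By Lagrange's theorem the order of any subgroup divides 28; the divisors of 28 are 1, 2, 4, 7, 14, 28.

Answer: 1, 2, 4, 7, 14, 28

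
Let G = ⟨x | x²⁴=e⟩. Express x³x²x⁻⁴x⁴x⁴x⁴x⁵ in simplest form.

Multiply left to right, reducing at each step:
  (x³) · x² = x⁵
  (x⁵) · x⁻⁴ = x
  x · x⁴ = x⁵
  (x⁵) · x⁴ = x⁹
  (x⁹) · x⁴ = x¹³
  (x¹³) · x⁵ = x¹⁸

Answer: x¹⁸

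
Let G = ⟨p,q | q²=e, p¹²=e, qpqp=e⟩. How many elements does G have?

Enumerate words in the generators, reducing via the relations: the distinct elements are
  {e, p, q, pq, p², p³, p⁴, p⁵, p⁶, p⁷, p⁸, p⁹, p²q, p³q, p¹¹, p¹⁰, p⁴q, p⁵q, p⁶q, p⁷q, p⁸q, p⁹q, p¹¹q, p¹⁰q}.
No further products give new elements, so |G| = 24.

Answer: 24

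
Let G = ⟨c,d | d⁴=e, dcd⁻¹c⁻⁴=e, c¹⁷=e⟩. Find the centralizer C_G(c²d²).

⟨c²d²⟩ ⊆ C_G(c²d²) since powers of c²d² commute with c²d²; so |C_G(c²d²)| ≥ |⟨c²d²⟩| = 2.
By orbit–stabilizer, |C_G(c²d²)| = |G| / |conj. class of c²d²| = 68 / 17 = 4.
The 4 elements commuting with c²d² are {e, c²d², c⁵d³, c¹⁴d}.

Answer: {e, c²d², c⁵d³, c¹⁴d}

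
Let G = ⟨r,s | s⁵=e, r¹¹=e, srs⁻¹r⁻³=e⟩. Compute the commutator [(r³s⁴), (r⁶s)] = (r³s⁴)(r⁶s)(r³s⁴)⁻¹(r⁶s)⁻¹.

[(r³s⁴), (r⁶s)] = (r³s⁴)·(r⁶s)·(r³s⁴)⁻¹·(r⁶s)⁻¹.
  (r³s⁴) · (r⁶s) = r⁵
  (r⁵) · (r²s) = r⁷s
  (r⁷s) · (r⁹s⁴) = r

Answer: r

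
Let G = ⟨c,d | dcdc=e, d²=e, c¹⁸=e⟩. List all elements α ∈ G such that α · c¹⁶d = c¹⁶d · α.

⟨c¹⁶d⟩ ⊆ C_G(c¹⁶d) since powers of c¹⁶d commute with c¹⁶d; so |C_G(c¹⁶d)| ≥ |⟨c¹⁶d⟩| = 2.
By orbit–stabilizer, |C_G(c¹⁶d)| = |G| / |conj. class of c¹⁶d| = 36 / 9 = 4.
The 4 elements commuting with c¹⁶d are {e, c⁹, c⁷d, c¹⁶d}.

Answer: {e, c⁹, c⁷d, c¹⁶d}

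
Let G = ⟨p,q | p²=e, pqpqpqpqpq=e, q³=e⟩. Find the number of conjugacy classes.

The conjugacy classes (representative and size) are:
  [e] (size 1), [pqpq²pqpq²p] (size 15), [qpqpq²p] (size 20), [pq²pq²p] (size 12), [q²pqpq²] (size 12).
Class equation: 1 + 15 + 20 + 12 + 12 = 60 = |G|. So G has 5 conjugacy classes.

Answer: 5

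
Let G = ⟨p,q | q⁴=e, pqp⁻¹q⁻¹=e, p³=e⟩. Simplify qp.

Compute q · p by multiplying left to right and reducing via the relations at each step:
  q · p = pq

Answer: pq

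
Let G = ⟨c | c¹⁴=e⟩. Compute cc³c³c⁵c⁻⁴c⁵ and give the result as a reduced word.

Multiply left to right, reducing at each step:
  c · c³ = c⁴
  (c⁴) · c³ = c⁷
  (c⁷) · c⁵ = c¹²
  (c¹²) · c⁻⁴ = c⁸
  (c⁸) · c⁵ = c¹³

Answer: c¹³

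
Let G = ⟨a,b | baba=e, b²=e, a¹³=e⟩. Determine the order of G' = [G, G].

G' = [G, G] is generated by all commutators. The generator-pair commutators are: [a, b] = a².
The subgroup they normally generate is {e, a, a², a³, a⁴, a⁵, a⁶, a⁷, a⁸, a⁹, a¹⁰, a¹¹, a¹²}, of order 13.
Check: |G/G'| = 26/13 = 2 is the order of the abelianisation.

Answer: 13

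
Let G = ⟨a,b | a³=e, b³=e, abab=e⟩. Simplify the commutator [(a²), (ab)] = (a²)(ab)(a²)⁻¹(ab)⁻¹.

[(a²), (ab)] = (a²)·(ab)·(a²)⁻¹·(ab)⁻¹.
  (a²) · (ab) = b
  b · a = a²b²
  (a²b²) · (ab) = ab²a

Answer: ab²a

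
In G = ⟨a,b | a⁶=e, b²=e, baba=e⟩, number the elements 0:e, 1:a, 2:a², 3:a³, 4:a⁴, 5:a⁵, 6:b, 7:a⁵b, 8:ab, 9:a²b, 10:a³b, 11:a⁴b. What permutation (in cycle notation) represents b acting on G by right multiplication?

(0 6)(1 8)(2 9)(3 10)(4 11)(5 7)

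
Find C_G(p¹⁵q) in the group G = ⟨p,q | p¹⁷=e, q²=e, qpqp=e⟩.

⟨p¹⁵q⟩ ⊆ C_G(p¹⁵q) since powers of p¹⁵q commute with p¹⁵q; so |C_G(p¹⁵q)| ≥ |⟨p¹⁵q⟩| = 2.
By orbit–stabilizer, |C_G(p¹⁵q)| = |G| / |conj. class of p¹⁵q| = 34 / 17 = 2.
The 2 elements commuting with p¹⁵q are {e, p¹⁵q}.

Answer: {e, p¹⁵q}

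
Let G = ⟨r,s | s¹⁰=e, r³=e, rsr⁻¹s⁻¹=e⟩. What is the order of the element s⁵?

Compute successive powers until reaching e:
  (s⁵)¹ = s⁵, (s⁵)² = e.
The smallest positive k with (s⁵)ᵏ = e is 2.

Answer: 2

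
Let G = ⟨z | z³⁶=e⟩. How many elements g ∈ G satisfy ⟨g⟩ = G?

G is cyclic of order 36. An element generates G iff its order is 36, and a cyclic group of order 36 has exactly φ(36) = 12 such elements.

Answer: 12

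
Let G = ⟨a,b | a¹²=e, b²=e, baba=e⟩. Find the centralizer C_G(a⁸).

⟨a⁸⟩ ⊆ C_G(a⁸) since powers of a⁸ commute with a⁸; so |C_G(a⁸)| ≥ |⟨a⁸⟩| = 3.
By orbit–stabilizer, |C_G(a⁸)| = |G| / |conj. class of a⁸| = 24 / 2 = 12.
The 12 elements commuting with a⁸ are {e, a, a², a³, a⁴, a⁵, a⁶, a⁷, a⁸, a⁹, a¹⁰, a¹¹}.

Answer: {e, a, a², a³, a⁴, a⁵, a⁶, a⁷, a⁸, a⁹, a¹⁰, a¹¹}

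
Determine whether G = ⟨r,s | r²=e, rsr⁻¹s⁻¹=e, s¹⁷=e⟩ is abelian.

Each pair of generators commutes: r·s = rs = s·r. Since the generators pairwise commute, every element of G commutes with every other, so G is abelian.

Answer: Yes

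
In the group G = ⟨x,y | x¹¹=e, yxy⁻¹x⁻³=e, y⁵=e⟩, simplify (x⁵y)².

Compute successive powers of (x⁵y), reducing at each step:
  (x⁵y)²: (x⁵y) · x⁵ = x⁹y;   (x⁹y) · y = x⁹y²

Answer: x⁹y²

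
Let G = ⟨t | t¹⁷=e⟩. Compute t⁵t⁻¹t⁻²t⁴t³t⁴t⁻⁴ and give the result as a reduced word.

Multiply left to right, reducing at each step:
  (t⁵) · t⁻¹ = t⁴
  (t⁴) · t⁻² = t²
  (t²) · t⁴ = t⁶
  (t⁶) · t³ = t⁹
  (t⁹) · t⁴ = t¹³
  (t¹³) · t⁻⁴ = t⁹

Answer: t⁹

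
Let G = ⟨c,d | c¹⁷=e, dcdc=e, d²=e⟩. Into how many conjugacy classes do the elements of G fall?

The conjugacy classes (representative and size) are:
  [e] (size 1), [c¹⁶] (size 2), [c²] (size 2), [c³] (size 2), [c¹³] (size 2), [c¹²] (size 2), [c⁶] (size 2), [c¹⁰] (size 2), [c⁹] (size 2), [c⁷d] (size 17).
Class equation: 1 + 2 + 2 + 2 + 2 + 2 + 2 + 2 + 2 + 17 = 34 = |G|. So G has 10 conjugacy classes.

Answer: 10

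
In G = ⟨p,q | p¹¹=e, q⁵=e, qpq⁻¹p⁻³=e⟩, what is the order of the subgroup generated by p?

|⟨p⟩| equals the order of p. Compute successive powers until reaching e:
  p¹ = p, p² = p², p³ = p³, p⁴ = p⁴, p⁵ = p⁵, p⁶ = p⁶, p⁷ = p⁷, p⁸ = p⁸, p⁹ = p⁹, p¹⁰ = p¹⁰, p¹¹ = e.
The smallest positive k with pᵏ = e is 11, so |⟨p⟩| = 11.

Answer: 11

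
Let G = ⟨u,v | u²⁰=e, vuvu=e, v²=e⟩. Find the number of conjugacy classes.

The conjugacy classes (representative and size) are:
  [e] (size 1), [u] (size 2), [u¹⁸] (size 2), [u³] (size 2), [u⁴] (size 2), [u¹⁵] (size 2), [u¹⁴] (size 2), [u⁷] (size 2), [u¹²] (size 2), [u¹¹] (size 2), [u¹⁰] (size 1), [u¹⁸v] (size 10), [u⁵v] (size 10).
Class equation: 1 + 2 + 2 + 2 + 2 + 2 + 2 + 2 + 2 + 2 + 1 + 10 + 10 = 40 = |G|. So G has 13 conjugacy classes.

Answer: 13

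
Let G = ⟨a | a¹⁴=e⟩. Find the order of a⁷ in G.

Compute successive powers until reaching e:
  (a⁷)¹ = a⁷, (a⁷)² = e.
The smallest positive k with (a⁷)ᵏ = e is 2.

Answer: 2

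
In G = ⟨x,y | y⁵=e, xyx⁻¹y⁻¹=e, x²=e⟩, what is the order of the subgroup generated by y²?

|⟨y²⟩| equals the order of y². Compute successive powers until reaching e:
  (y²)¹ = y², (y²)² = y⁴, (y²)³ = y, (y²)⁴ = y³, (y²)⁵ = e.
The smallest positive k with (y²)ᵏ = e is 5, so |⟨y²⟩| = 5.

Answer: 5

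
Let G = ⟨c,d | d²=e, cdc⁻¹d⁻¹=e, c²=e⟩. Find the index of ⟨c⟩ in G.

First find ord(c) by computing successive powers:
  c¹ = c, c² = e.
So |⟨c⟩| = ord(c) = 2. With |G| = 4, by Lagrange [G : ⟨c⟩] = 4/2 = 2.

Answer: 2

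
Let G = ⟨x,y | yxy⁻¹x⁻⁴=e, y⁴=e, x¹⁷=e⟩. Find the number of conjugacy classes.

The conjugacy classes (representative and size) are:
  [e] (size 1), [x⁴] (size 4), [x²] (size 4), [x⁵] (size 4), [x¹¹] (size 4), [x⁷y] (size 17), [x³y²] (size 17), [x⁹y³] (size 17).
Class equation: 1 + 4 + 4 + 4 + 4 + 17 + 17 + 17 = 68 = |G|. So G has 8 conjugacy classes.

Answer: 8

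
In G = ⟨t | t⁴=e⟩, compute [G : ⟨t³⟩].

First find ord(t³) by computing successive powers:
  (t³)¹ = t³, (t³)² = t², (t³)³ = t, (t³)⁴ = e.
So |⟨t³⟩| = ord(t³) = 4. With |G| = 4, by Lagrange [G : ⟨t³⟩] = 4/4 = 1.

Answer: 1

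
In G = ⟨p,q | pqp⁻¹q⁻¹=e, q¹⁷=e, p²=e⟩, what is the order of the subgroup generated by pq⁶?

|⟨pq⁶⟩| equals the order of pq⁶. Compute successive powers until reaching e:
  (pq⁶)¹ = pq⁶, (pq⁶)² = q¹², (pq⁶)³ = pq, (pq⁶)⁴ = q⁷, (pq⁶)⁵ = pq¹³, (pq⁶)⁶ = q², (pq⁶)⁷ = pq⁸, (pq⁶)⁸ = q¹⁴, (pq⁶)⁹ = pq³, (pq⁶)¹⁰ = q⁹, (pq⁶)¹¹ = pq¹⁵, (pq⁶)¹² = q⁴, (pq⁶)¹³ = pq¹⁰, (pq⁶)¹⁴ = q¹⁶, (pq⁶)¹⁵ = pq⁵, (pq⁶)¹⁶ = q¹¹, (pq⁶)¹⁷ = p, (pq⁶)¹⁸ = q⁶, (pq⁶)¹⁹ = pq¹², (pq⁶)²⁰ = q, (pq⁶)²¹ = pq⁷, (pq⁶)²² = q¹³, (pq⁶)²³ = pq², (pq⁶)²⁴ = q⁸, (pq⁶)²⁵ = pq¹⁴, (pq⁶)²⁶ = q³, (pq⁶)²⁷ = pq⁹, (pq⁶)²⁸ = q¹⁵, (pq⁶)²⁹ = pq⁴, (pq⁶)³⁰ = q¹⁰, (pq⁶)³¹ = pq¹⁶, (pq⁶)³² = q⁵, (pq⁶)³³ = pq¹¹, (pq⁶)³⁴ = e.
The smallest positive k with (pq⁶)ᵏ = e is 34, so |⟨pq⁶⟩| = 34.

Answer: 34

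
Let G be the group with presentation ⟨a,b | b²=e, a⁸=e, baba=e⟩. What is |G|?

Enumerate words in the generators, reducing via the relations: the distinct elements are
  {a, b, e, ab, a², a³, a⁴, a⁵, a⁶, a⁷, a²b, a³b, a⁴b, a⁵b, a⁶b, a⁷b}.
No further products give new elements, so |G| = 16.

Answer: 16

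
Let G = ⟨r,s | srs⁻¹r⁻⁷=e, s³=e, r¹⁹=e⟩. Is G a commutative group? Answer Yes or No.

r·s = rs but s·r = r⁷s, so r·s ≠ s·r and G is not abelian.

Answer: No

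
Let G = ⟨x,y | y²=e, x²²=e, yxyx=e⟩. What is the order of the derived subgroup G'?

G' = [G, G] is generated by all commutators. The generator-pair commutators are: [x, y] = x².
The subgroup they normally generate is {e, x², x⁴, x⁶, x⁸, x¹⁰, x¹², x¹⁴, x¹⁶, x¹⁸, x²⁰}, of order 11.
Check: |G/G'| = 44/11 = 4 is the order of the abelianisation.

Answer: 11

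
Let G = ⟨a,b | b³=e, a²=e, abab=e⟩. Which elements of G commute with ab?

⟨ab⟩ ⊆ C_G(ab) since powers of ab commute with ab; so |C_G(ab)| ≥ |⟨ab⟩| = 2.
By orbit–stabilizer, |C_G(ab)| = |G| / |conj. class of ab| = 6 / 3 = 2.
The 2 elements commuting with ab are {e, ab}.

Answer: {e, ab}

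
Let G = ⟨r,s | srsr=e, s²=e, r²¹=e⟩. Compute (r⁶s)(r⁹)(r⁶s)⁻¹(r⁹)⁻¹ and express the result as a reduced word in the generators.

[(r⁶s), (r⁹)] = (r⁶s)·(r⁹)·(r⁶s)⁻¹·(r⁹)⁻¹.
  (r⁶s) · (r⁹) = r¹⁸s
  (r¹⁸s) · (r⁶s) = r¹²
  (r¹²) · (r¹²) = r³

Answer: r³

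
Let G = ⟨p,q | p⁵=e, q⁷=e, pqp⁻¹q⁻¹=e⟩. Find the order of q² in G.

Compute successive powers until reaching e:
  (q²)¹ = q², (q²)² = q⁴, (q²)³ = q⁶, (q²)⁴ = q, (q²)⁵ = q³, (q²)⁶ = q⁵, (q²)⁷ = e.
The smallest positive k with (q²)ᵏ = e is 7.

Answer: 7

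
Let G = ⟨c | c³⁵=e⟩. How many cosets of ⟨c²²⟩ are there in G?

First find ord(c²²) by computing successive powers:
  (c²²)¹ = c²², (c²²)² = c⁹, (c²²)³ = c³¹, (c²²)⁴ = c¹⁸, (c²²)⁵ = c⁵, (c²²)⁶ = c²⁷, (c²²)⁷ = c¹⁴, (c²²)⁸ = c, (c²²)⁹ = c²³, (c²²)¹⁰ = c¹⁰, (c²²)¹¹ = c³², (c²²)¹² = c¹⁹, (c²²)¹³ = c⁶, (c²²)¹⁴ = c²⁸, (c²²)¹⁵ = c¹⁵, (c²²)¹⁶ = c², (c²²)¹⁷ = c²⁴, (c²²)¹⁸ = c¹¹, (c²²)¹⁹ = c³³, (c²²)²⁰ = c²⁰, (c²²)²¹ = c⁷, (c²²)²² = c²⁹, (c²²)²³ = c¹⁶, (c²²)²⁴ = c³, (c²²)²⁵ = c²⁵, (c²²)²⁶ = c¹², (c²²)²⁷ = c³⁴, (c²²)²⁸ = c²¹, (c²²)²⁹ = c⁸, (c²²)³⁰ = c³⁰, (c²²)³¹ = c¹⁷, (c²²)³² = c⁴, (c²²)³³ = c²⁶, (c²²)³⁴ = c¹³, (c²²)³⁵ = e.
So |⟨c²²⟩| = ord(c²²) = 35. With |G| = 35, by Lagrange [G : ⟨c²²⟩] = 35/35 = 1.

Answer: 1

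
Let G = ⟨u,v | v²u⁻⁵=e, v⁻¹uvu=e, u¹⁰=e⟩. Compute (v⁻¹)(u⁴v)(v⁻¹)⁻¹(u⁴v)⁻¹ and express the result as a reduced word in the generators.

[(v⁻¹), (u⁴v)] = (v⁻¹)·(u⁴v)·(v⁻¹)⁻¹·(u⁴v)⁻¹.
  (v⁻¹) · (u⁴v) = u⁶
  (u⁶) · v = uv⁻¹
  (uv⁻¹) · (u⁴v⁻¹) = u²

Answer: u²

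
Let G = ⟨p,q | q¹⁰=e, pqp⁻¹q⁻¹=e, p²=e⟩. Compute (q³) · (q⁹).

Compute (q³) · (q⁹) by multiplying left to right and reducing via the relations at each step:
  (q³) · q⁹ = q²

Answer: q²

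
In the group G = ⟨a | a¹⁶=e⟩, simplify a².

Compute successive powers of a, reducing at each step:
  a²: a · a = a²

Answer: a²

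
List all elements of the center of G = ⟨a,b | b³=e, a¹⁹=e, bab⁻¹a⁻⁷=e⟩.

An element z ∈ Z(G) iff z commutes with every generator.
For example e is central: e·a = a = a·e; e·b = b = b·e.
Whereas a ∉ Z(G) since a·b = ab ≠ a⁷b = b·a.
Checking each of the 57 elements this way gives Z(G) = {e}, of order 1.

Answer: {e}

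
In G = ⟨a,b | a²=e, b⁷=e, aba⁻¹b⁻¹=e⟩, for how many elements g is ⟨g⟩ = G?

G is cyclic of order 14. An element generates G iff its order is 14, and a cyclic group of order 14 has exactly φ(14) = 6 such elements.

Answer: 6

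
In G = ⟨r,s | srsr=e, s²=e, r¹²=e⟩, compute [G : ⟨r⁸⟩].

First find ord(r⁸) by computing successive powers:
  (r⁸)¹ = r⁸, (r⁸)² = r⁴, (r⁸)³ = e.
So |⟨r⁸⟩| = ord(r⁸) = 3. With |G| = 24, by Lagrange [G : ⟨r⁸⟩] = 24/3 = 8.

Answer: 8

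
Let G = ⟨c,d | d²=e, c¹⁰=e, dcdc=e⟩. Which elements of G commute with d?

⟨d⟩ ⊆ C_G(d) since powers of d commute with d; so |C_G(d)| ≥ |⟨d⟩| = 2.
By orbit–stabilizer, |C_G(d)| = |G| / |conj. class of d| = 20 / 5 = 4.
The 4 elements commuting with d are {e, c⁵, d, c⁵d}.

Answer: {e, c⁵, d, c⁵d}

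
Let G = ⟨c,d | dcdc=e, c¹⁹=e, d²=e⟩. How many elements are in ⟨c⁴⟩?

|⟨c⁴⟩| equals the order of c⁴. Compute successive powers until reaching e:
  (c⁴)¹ = c⁴, (c⁴)² = c⁸, (c⁴)³ = c¹², (c⁴)⁴ = c¹⁶, (c⁴)⁵ = c, (c⁴)⁶ = c⁵, (c⁴)⁷ = c⁹, (c⁴)⁸ = c¹³, (c⁴)⁹ = c¹⁷, (c⁴)¹⁰ = c², (c⁴)¹¹ = c⁶, (c⁴)¹² = c¹⁰, (c⁴)¹³ = c¹⁴, (c⁴)¹⁴ = c¹⁸, (c⁴)¹⁵ = c³, (c⁴)¹⁶ = c⁷, (c⁴)¹⁷ = c¹¹, (c⁴)¹⁸ = c¹⁵, (c⁴)¹⁹ = e.
The smallest positive k with (c⁴)ᵏ = e is 19, so |⟨c⁴⟩| = 19.

Answer: 19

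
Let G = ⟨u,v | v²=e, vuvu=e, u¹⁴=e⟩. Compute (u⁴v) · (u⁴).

Compute (u⁴v) · (u⁴) by multiplying left to right and reducing via the relations at each step:
  (u⁴v) · u⁴ = v

Answer: v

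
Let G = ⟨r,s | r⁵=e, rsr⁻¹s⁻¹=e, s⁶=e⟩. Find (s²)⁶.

Compute successive powers of (s²), reducing at each step:
  (s²)²: (s²) · s² = s⁴
  (s²)³: (s⁴) · s² = e
  (s²)⁴: e · s² = s²
  (s²)⁵: (s²) · s² = s⁴
  (s²)⁶: (s⁴) · s² = e

Answer: e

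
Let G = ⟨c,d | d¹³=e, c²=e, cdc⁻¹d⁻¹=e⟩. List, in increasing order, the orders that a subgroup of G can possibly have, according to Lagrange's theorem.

|G| = 26 = 2 · 13. By Lagrange's theorem the order of any subgroup divides 26; the divisors of 26 are 1, 2, 13, 26.

Answer: 1, 2, 13, 26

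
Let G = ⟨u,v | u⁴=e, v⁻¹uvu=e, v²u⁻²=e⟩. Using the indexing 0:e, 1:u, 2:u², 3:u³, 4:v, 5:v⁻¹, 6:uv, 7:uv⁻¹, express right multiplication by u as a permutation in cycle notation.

(0 1 2 3)(4 7 5 6)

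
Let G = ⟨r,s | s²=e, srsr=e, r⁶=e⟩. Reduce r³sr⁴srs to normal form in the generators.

Multiply left to right, reducing at each step:
  (r³) · s = r³s
  (r³s) · r⁴ = r⁵s
  (r⁵s) · s = r⁵
  (r⁵) · r = e
  e · s = s

Answer: s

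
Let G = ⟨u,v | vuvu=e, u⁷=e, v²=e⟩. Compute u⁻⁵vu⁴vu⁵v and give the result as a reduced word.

Multiply left to right, reducing at each step:
  (u²) · v = u²v
  (u²v) · u⁴ = u⁵v
  (u⁵v) · v = u⁵
  (u⁵) · u⁵ = u³
  (u³) · v = u³v

Answer: u³v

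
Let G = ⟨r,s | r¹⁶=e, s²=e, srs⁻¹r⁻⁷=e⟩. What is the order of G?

Enumerate words in the generators, reducing via the relations: the distinct elements are
  {e, r, s, rs, r², r³, r⁴, r⁵, r⁶, r⁷, r⁸, r⁹, r²s, r³s, r¹², r¹³, r¹¹, r¹⁰, r¹⁴, r¹⁵, r⁴s, r⁵s, r⁶s, r⁷s, r⁸s, r⁹s, r¹²s, r¹³s, r¹¹s, r¹⁰s, r¹⁴s, r¹⁵s}.
No further products give new elements, so |G| = 32.

Answer: 32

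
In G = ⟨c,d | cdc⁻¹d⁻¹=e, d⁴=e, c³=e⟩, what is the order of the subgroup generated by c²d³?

|⟨c²d³⟩| equals the order of c²d³. Compute successive powers until reaching e:
  (c²d³)¹ = c²d³, (c²d³)² = cd², (c²d³)³ = d, (c²d³)⁴ = c², (c²d³)⁵ = cd³, (c²d³)⁶ = d², (c²d³)⁷ = c²d, (c²d³)⁸ = c, (c²d³)⁹ = d³, (c²d³)¹⁰ = c²d², (c²d³)¹¹ = cd, (c²d³)¹² = e.
The smallest positive k with (c²d³)ᵏ = e is 12, so |⟨c²d³⟩| = 12.

Answer: 12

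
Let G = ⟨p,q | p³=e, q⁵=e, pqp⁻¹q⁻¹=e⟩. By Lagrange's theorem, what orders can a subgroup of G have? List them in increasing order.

|G| = 15 = 3 · 5. By Lagrange's theorem the order of any subgroup divides 15; the divisors of 15 are 1, 3, 5, 15.

Answer: 1, 3, 5, 15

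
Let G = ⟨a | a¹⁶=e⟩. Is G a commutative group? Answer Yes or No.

G has a single generator, so G is cyclic and hence abelian.

Answer: Yes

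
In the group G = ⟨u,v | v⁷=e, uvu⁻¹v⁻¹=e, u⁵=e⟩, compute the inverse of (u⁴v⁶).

The order of (u⁴v⁶) is 35 (smallest k with (u⁴v⁶)ᵏ = e), so (u⁴v⁶)⁻¹ = (u⁴v⁶)³⁴ = uv.
Check: (u⁴v⁶) · (uv) → (u⁴v⁶) · u = v⁶;   (v⁶) · v = e, giving e as required.

Answer: uv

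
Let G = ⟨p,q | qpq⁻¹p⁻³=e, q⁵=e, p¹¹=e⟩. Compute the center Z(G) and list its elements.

An element z ∈ Z(G) iff z commutes with every generator.
For example e is central: e·p = p = p·e; e·q = q = q·e.
Whereas p ∉ Z(G) since p·q = pq ≠ p³q = q·p.
Checking each of the 55 elements this way gives Z(G) = {e}, of order 1.

Answer: {e}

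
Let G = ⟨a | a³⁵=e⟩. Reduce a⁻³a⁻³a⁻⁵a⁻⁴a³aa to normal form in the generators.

Multiply left to right, reducing at each step:
  (a³²) · a⁻³ = a²⁹
  (a²⁹) · a⁻⁵ = a²⁴
  (a²⁴) · a⁻⁴ = a²⁰
  (a²⁰) · a³ = a²³
  (a²³) · a = a²⁴
  (a²⁴) · a = a²⁵

Answer: a²⁵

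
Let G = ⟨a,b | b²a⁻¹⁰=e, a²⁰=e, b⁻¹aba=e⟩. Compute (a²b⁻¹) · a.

Compute (a²b⁻¹) · a by multiplying left to right and reducing via the relations at each step:
  (a²b⁻¹) · a = ab⁻¹

Answer: ab⁻¹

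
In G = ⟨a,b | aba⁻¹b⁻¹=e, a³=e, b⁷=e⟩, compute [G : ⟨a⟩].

First find ord(a) by computing successive powers:
  a¹ = a, a² = a², a³ = e.
So |⟨a⟩| = ord(a) = 3. With |G| = 21, by Lagrange [G : ⟨a⟩] = 21/3 = 7.

Answer: 7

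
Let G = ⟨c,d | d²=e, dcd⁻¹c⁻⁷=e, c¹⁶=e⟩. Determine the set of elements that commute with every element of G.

An element z ∈ Z(G) iff z commutes with every generator.
For example c⁸ is central: (c⁸)·c = c⁹ = c·(c⁸); (c⁸)·d = c⁸d = d·(c⁸).
Whereas c ∉ Z(G) since c·d = cd ≠ c⁷d = d·c.
Checking each of the 32 elements this way gives Z(G) = {e, c⁸}, of order 2.

Answer: {e, c⁸}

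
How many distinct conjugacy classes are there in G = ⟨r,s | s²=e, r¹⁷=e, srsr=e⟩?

The conjugacy classes (representative and size) are:
  [e] (size 1), [r¹⁶] (size 2), [r²] (size 2), [r³] (size 2), [r¹³] (size 2), [r¹²] (size 2), [r⁶] (size 2), [r¹⁰] (size 2), [r⁹] (size 2), [r⁷s] (size 17).
Class equation: 1 + 2 + 2 + 2 + 2 + 2 + 2 + 2 + 2 + 17 = 34 = |G|. So G has 10 conjugacy classes.

Answer: 10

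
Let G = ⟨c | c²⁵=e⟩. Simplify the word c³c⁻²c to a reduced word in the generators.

Multiply left to right, reducing at each step:
  (c³) · c⁻² = c
  c · c = c²

Answer: c²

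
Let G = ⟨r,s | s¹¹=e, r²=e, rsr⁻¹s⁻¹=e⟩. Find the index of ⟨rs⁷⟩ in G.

First find ord(rs⁷) by computing successive powers:
  (rs⁷)¹ = rs⁷, (rs⁷)² = s³, (rs⁷)³ = rs¹⁰, (rs⁷)⁴ = s⁶, (rs⁷)⁵ = rs², (rs⁷)⁶ = s⁹, (rs⁷)⁷ = rs⁵, (rs⁷)⁸ = s, (rs⁷)⁹ = rs⁸, (rs⁷)¹⁰ = s⁴, (rs⁷)¹¹ = r, (rs⁷)¹² = s⁷, (rs⁷)¹³ = rs³, (rs⁷)¹⁴ = s¹⁰, (rs⁷)¹⁵ = rs⁶, (rs⁷)¹⁶ = s², (rs⁷)¹⁷ = rs⁹, (rs⁷)¹⁸ = s⁵, (rs⁷)¹⁹ = rs, (rs⁷)²⁰ = s⁸, (rs⁷)²¹ = rs⁴, (rs⁷)²² = e.
So |⟨rs⁷⟩| = ord(rs⁷) = 22. With |G| = 22, by Lagrange [G : ⟨rs⁷⟩] = 22/22 = 1.

Answer: 1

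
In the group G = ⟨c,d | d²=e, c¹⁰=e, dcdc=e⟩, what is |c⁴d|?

Compute successive powers until reaching e:
  (c⁴d)¹ = c⁴d, (c⁴d)² = e.
The smallest positive k with (c⁴d)ᵏ = e is 2.

Answer: 2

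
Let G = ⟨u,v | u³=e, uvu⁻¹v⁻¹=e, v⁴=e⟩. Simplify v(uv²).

Compute v · (uv²) by multiplying left to right and reducing via the relations at each step:
  v · u = uv
  (uv) · v² = uv³

Answer: uv³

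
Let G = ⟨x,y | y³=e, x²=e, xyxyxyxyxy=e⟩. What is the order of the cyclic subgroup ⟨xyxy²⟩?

|⟨xyxy²⟩| equals the order of xyxy². Compute successive powers until reaching e:
  (xyxy²)¹ = xyxy², (xyxy²)² = xyxy²xyxy², (xyxy²)³ = yxy²xyxy²x, (xyxy²)⁴ = yxy²x, (xyxy²)⁵ = e.
The smallest positive k with (xyxy²)ᵏ = e is 5, so |⟨xyxy²⟩| = 5.

Answer: 5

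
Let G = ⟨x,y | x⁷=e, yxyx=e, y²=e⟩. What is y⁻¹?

The order of y is 2 (smallest k with yᵏ = e), so y⁻¹ = y¹ = y.
Check: y · y → y · y = e, giving e as required.

Answer: y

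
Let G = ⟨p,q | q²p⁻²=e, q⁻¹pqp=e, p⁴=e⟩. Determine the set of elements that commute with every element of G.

An element z ∈ Z(G) iff z commutes with every generator.
For example p² is central: (p²)·p = p³ = p·(p²); (p²)·q = q⁻¹ = q·(p²).
Whereas p ∉ Z(G) since p·q = pq ≠ pq⁻¹ = q·p.
Checking each of the 8 elements this way gives Z(G) = {e, p²}, of order 2.

Answer: {e, p²}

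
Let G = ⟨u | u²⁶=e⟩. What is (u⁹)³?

Compute successive powers of (u⁹), reducing at each step:
  (u⁹)²: (u⁹) · u⁹ = u¹⁸
  (u⁹)³: (u¹⁸) · u⁹ = u

Answer: u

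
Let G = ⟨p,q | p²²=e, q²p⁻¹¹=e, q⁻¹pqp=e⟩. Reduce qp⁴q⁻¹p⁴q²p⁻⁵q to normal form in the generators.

Multiply left to right, reducing at each step:
  q · p⁴ = p⁷q⁻¹
  (p⁷q⁻¹) · q⁻¹ = p¹⁸
  (p¹⁸) · p⁴ = e
  e · q² = p¹¹
  (p¹¹) · p⁻⁵ = p⁶
  (p⁶) · q = p⁶q

Answer: p⁶q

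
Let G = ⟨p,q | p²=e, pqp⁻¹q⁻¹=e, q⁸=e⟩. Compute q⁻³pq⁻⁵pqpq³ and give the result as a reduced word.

Multiply left to right, reducing at each step:
  (q⁵) · p = pq⁵
  (pq⁵) · q⁻⁵ = p
  p · p = e
  e · q = q
  q · p = pq
  (pq) · q³ = pq⁴

Answer: pq⁴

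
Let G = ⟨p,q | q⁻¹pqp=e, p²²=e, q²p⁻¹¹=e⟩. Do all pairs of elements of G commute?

p·q = pq but q·p = p¹⁰q⁻¹, so p·q ≠ q·p and G is not abelian.

Answer: No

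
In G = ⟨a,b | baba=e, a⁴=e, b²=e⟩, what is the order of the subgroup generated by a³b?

|⟨a³b⟩| equals the order of a³b. Compute successive powers until reaching e:
  (a³b)¹ = a³b, (a³b)² = e.
The smallest positive k with (a³b)ᵏ = e is 2, so |⟨a³b⟩| = 2.

Answer: 2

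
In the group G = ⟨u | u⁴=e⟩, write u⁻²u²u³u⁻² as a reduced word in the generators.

Multiply left to right, reducing at each step:
  (u²) · u² = e
  e · u³ = u³
  (u³) · u⁻² = u

Answer: u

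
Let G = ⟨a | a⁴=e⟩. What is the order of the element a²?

Compute successive powers until reaching e:
  (a²)¹ = a², (a²)² = e.
The smallest positive k with (a²)ᵏ = e is 2.

Answer: 2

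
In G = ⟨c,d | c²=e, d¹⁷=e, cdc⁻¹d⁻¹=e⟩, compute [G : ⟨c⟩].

First find ord(c) by computing successive powers:
  c¹ = c, c² = e.
So |⟨c⟩| = ord(c) = 2. With |G| = 34, by Lagrange [G : ⟨c⟩] = 34/2 = 17.

Answer: 17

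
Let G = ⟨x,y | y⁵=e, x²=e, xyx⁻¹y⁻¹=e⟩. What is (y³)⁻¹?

The order of (y³) is 5 (smallest k with (y³)ᵏ = e), so (y³)⁻¹ = (y³)⁴ = y².
Check: (y³) · (y²) → (y³) · y² = e, giving e as required.

Answer: y²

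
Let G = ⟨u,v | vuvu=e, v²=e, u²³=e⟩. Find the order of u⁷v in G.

Compute successive powers until reaching e:
  (u⁷v)¹ = u⁷v, (u⁷v)² = e.
The smallest positive k with (u⁷v)ᵏ = e is 2.

Answer: 2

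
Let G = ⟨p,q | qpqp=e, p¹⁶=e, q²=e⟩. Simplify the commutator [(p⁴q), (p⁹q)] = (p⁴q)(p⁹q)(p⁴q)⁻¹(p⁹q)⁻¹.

[(p⁴q), (p⁹q)] = (p⁴q)·(p⁹q)·(p⁴q)⁻¹·(p⁹q)⁻¹.
  (p⁴q) · (p⁹q) = p¹¹
  (p¹¹) · (p⁴q) = p¹⁵q
  (p¹⁵q) · (p⁹q) = p⁶

Answer: p⁶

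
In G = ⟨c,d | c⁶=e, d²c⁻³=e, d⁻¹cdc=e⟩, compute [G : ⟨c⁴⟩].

First find ord(c⁴) by computing successive powers:
  (c⁴)¹ = c⁴, (c⁴)² = c², (c⁴)³ = e.
So |⟨c⁴⟩| = ord(c⁴) = 3. With |G| = 12, by Lagrange [G : ⟨c⁴⟩] = 12/3 = 4.

Answer: 4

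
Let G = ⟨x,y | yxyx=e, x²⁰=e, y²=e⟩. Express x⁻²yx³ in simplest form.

Multiply left to right, reducing at each step:
  (x¹⁸) · y = x¹⁸y
  (x¹⁸y) · x³ = x¹⁵y

Answer: x¹⁵y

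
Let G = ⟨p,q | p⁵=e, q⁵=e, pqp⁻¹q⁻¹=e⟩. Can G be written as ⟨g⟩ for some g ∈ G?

|G| = 25, but the maximum element order in G is 5 < 25. No single element generates all of G, so G is not cyclic.

Answer: No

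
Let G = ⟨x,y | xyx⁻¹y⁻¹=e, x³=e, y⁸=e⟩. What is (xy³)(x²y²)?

Compute (xy³) · (x²y²) by multiplying left to right and reducing via the relations at each step:
  (xy³) · x² = y³
  (y³) · y² = y⁵

Answer: y⁵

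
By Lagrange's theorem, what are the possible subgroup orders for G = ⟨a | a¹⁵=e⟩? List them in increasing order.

|G| = 15 = 3 · 5. By Lagrange's theorem the order of any subgroup divides 15; the divisors of 15 are 1, 3, 5, 15.

Answer: 1, 3, 5, 15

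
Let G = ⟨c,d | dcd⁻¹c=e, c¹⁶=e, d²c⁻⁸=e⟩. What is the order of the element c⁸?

Compute successive powers until reaching e:
  (c⁸)¹ = c⁸, (c⁸)² = e.
The smallest positive k with (c⁸)ᵏ = e is 2.

Answer: 2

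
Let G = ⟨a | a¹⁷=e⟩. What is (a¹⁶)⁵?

Compute successive powers of (a¹⁶), reducing at each step:
  (a¹⁶)²: (a¹⁶) · a¹⁶ = a¹⁵
  (a¹⁶)³: (a¹⁵) · a¹⁶ = a¹⁴
  (a¹⁶)⁴: (a¹⁴) · a¹⁶ = a¹³
  (a¹⁶)⁵: (a¹³) · a¹⁶ = a¹²

Answer: a¹²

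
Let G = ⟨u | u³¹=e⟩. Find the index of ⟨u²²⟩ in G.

First find ord(u²²) by computing successive powers:
  (u²²)¹ = u²², (u²²)² = u¹³, (u²²)³ = u⁴, (u²²)⁴ = u²⁶, (u²²)⁵ = u¹⁷, (u²²)⁶ = u⁸, (u²²)⁷ = u³⁰, (u²²)⁸ = u²¹, (u²²)⁹ = u¹², (u²²)¹⁰ = u³, (u²²)¹¹ = u²⁵, (u²²)¹² = u¹⁶, (u²²)¹³ = u⁷, (u²²)¹⁴ = u²⁹, (u²²)¹⁵ = u²⁰, (u²²)¹⁶ = u¹¹, (u²²)¹⁷ = u², (u²²)¹⁸ = u²⁴, (u²²)¹⁹ = u¹⁵, (u²²)²⁰ = u⁶, (u²²)²¹ = u²⁸, (u²²)²² = u¹⁹, (u²²)²³ = u¹⁰, (u²²)²⁴ = u, (u²²)²⁵ = u²³, (u²²)²⁶ = u¹⁴, (u²²)²⁷ = u⁵, (u²²)²⁸ = u²⁷, (u²²)²⁹ = u¹⁸, (u²²)³⁰ = u⁹, (u²²)³¹ = e.
So |⟨u²²⟩| = ord(u²²) = 31. With |G| = 31, by Lagrange [G : ⟨u²²⟩] = 31/31 = 1.

Answer: 1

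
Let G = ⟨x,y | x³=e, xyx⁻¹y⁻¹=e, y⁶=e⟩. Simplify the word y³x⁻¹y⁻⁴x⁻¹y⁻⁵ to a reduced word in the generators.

Multiply left to right, reducing at each step:
  (y³) · x⁻¹ = x²y³
  (x²y³) · y⁻⁴ = x²y⁵
  (x²y⁵) · x⁻¹ = xy⁵
  (xy⁵) · y⁻⁵ = x

Answer: x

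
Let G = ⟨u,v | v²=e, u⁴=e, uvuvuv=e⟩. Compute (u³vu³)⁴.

Compute successive powers of (u³vu³), reducing at each step:
  (u³vu³)²: (u³vu³) · u³ = u³vu²;   (u³vu²) · v = u³vu²v;   (u³vu²v) · u³ = vu²v
  (u³vu³)³: (vu²v) · u³ = uvu²v;   (uvu²v) · v = uvu²;   (uvu²) · u³ = uvu
  (u³vu³)⁴: (uvu) · u³ = uv;   (uv) · v = u;   u · u³ = e

Answer: e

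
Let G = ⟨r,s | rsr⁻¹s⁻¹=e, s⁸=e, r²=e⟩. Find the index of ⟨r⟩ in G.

First find ord(r) by computing successive powers:
  r¹ = r, r² = e.
So |⟨r⟩| = ord(r) = 2. With |G| = 16, by Lagrange [G : ⟨r⟩] = 16/2 = 8.

Answer: 8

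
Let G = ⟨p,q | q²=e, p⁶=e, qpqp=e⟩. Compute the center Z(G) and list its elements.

An element z ∈ Z(G) iff z commutes with every generator.
For example p³ is central: (p³)·p = p⁴ = p·(p³); (p³)·q = p³q = q·(p³).
Whereas p ∉ Z(G) since p·q = pq ≠ p⁵q = q·p.
Checking each of the 12 elements this way gives Z(G) = {e, p³}, of order 2.

Answer: {e, p³}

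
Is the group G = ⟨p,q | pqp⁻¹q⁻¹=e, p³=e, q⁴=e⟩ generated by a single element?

|G| = 12. The element pq has order 12 (its powers give 12 distinct elements), so ⟨pq⟩ = G and G is cyclic.

Answer: Yes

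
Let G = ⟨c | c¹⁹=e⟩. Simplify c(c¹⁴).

Compute c · (c¹⁴) by multiplying left to right and reducing via the relations at each step:
  c · c¹⁴ = c¹⁵

Answer: c¹⁵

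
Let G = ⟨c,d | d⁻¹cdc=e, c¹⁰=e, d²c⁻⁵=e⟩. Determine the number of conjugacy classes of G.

The conjugacy classes (representative and size) are:
  [e] (size 1), [c] (size 2), [c⁸] (size 2), [c⁷] (size 2), [c⁴] (size 2), [c⁵] (size 1), [c⁴d] (size 5), [c²d⁻¹] (size 5).
Class equation: 1 + 2 + 2 + 2 + 2 + 1 + 5 + 5 = 20 = |G|. So G has 8 conjugacy classes.

Answer: 8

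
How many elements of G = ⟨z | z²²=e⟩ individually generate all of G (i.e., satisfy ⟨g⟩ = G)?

G is cyclic of order 22. An element generates G iff its order is 22, and a cyclic group of order 22 has exactly φ(22) = 10 such elements.

Answer: 10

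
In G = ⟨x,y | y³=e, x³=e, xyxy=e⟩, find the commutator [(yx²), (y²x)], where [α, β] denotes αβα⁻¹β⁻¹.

[(yx²), (y²x)] = (yx²)·(y²x)·(yx²)⁻¹·(y²x)⁻¹.
  (yx²) · (y²x) = xy
  (xy) · (xy²) = y
  y · (x²y) = xy²x

Answer: xy²x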